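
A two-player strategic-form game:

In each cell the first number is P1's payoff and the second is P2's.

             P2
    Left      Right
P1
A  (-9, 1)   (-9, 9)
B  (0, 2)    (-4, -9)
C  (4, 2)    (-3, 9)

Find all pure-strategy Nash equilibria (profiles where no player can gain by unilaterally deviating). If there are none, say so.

Pure NE: (C, Right)

(A, Left): P1 can switch to B (-9 → 0). Not NE.
(A, Right): P1 can switch to B (-9 → -4). Not NE.
(B, Left): P1 can switch to C (0 → 4). Not NE.
(B, Right): P1 can switch to C (-4 → -3). Not NE.
(C, Left): P2 can switch to Right (2 → 9). Not NE.
(C, Right): P1 gets -3, best alternative -4; P2 gets 9, best alternative 2. No profitable deviation — NE.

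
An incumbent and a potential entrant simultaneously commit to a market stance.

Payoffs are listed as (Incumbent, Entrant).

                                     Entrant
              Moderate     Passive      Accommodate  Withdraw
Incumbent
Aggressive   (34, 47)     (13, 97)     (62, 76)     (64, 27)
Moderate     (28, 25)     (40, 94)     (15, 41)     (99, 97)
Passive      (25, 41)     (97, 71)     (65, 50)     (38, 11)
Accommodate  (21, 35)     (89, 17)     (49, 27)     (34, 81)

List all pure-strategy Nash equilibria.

(Aggressive, Moderate): Entrant can switch to Passive (47 → 97). Not NE.
(Aggressive, Passive): Incumbent can switch to Moderate (13 → 40). Not NE.
(Aggressive, Accommodate): Incumbent can switch to Passive (62 → 65). Not NE.
(Aggressive, Withdraw): Incumbent can switch to Moderate (64 → 99). Not NE.
(Moderate, Moderate): Incumbent can switch to Aggressive (28 → 34). Not NE.
(Moderate, Passive): Incumbent can switch to Passive (40 → 97). Not NE.
(Moderate, Withdraw): Incumbent gets 99, best alternative 64; Entrant gets 97, best alternative 94. No profitable deviation — NE.
(Passive, Passive): Incumbent gets 97, best alternative 89; Entrant gets 71, best alternative 50. No profitable deviation — NE.
(The remaining 8 profiles each have a profitable deviation by the same check.)

The pure Nash equilibria are (Moderate, Withdraw), (Passive, Passive).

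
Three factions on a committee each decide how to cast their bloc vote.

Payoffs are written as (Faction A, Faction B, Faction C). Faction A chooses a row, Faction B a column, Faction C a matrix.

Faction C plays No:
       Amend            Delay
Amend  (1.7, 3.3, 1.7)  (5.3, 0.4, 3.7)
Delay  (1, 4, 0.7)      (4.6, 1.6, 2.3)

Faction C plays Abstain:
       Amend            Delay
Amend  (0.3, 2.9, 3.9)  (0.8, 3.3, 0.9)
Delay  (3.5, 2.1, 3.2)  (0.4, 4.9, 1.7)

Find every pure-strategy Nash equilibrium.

Check each profile: it is a Nash equilibrium iff no player can strictly gain by switching unilaterally.
(Amend, Amend, No): Faction C can switch to Abstain (1.7 → 3.9). Not NE.
(Amend, Amend, Abstain): Faction A can switch to Delay (0.3 → 3.5). Not NE.
(Amend, Delay, No): Faction B can switch to Amend (0.4 → 3.3). Not NE.
(Amend, Delay, Abstain): Faction C can switch to No (0.9 → 3.7). Not NE.
(Delay, Amend, No): Faction A can switch to Amend (1 → 1.7). Not NE.
(Delay, Amend, Abstain): Faction B can switch to Delay (2.1 → 4.9). Not NE.
(Delay, Delay, No): Faction A can switch to Amend (4.6 → 5.3). Not NE.
(Delay, Delay, Abstain): Faction A can switch to Amend (0.4 → 0.8). Not NE.

No pure-strategy Nash equilibrium.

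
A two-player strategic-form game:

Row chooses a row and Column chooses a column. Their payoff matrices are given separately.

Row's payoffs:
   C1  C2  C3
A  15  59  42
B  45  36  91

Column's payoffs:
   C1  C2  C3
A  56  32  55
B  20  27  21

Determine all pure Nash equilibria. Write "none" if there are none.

Row against C1: payoffs 15, 45 → best response B.
Row against C2: payoffs 59, 36 → best response A.
Row against C3: payoffs 42, 91 → best response B.
Column against A: payoffs 56, 32, 55 → best response C1.
Column against B: payoffs 20, 27, 21 → best response C2.
No profile is a mutual best response for all players.

This game has no pure Nash equilibrium.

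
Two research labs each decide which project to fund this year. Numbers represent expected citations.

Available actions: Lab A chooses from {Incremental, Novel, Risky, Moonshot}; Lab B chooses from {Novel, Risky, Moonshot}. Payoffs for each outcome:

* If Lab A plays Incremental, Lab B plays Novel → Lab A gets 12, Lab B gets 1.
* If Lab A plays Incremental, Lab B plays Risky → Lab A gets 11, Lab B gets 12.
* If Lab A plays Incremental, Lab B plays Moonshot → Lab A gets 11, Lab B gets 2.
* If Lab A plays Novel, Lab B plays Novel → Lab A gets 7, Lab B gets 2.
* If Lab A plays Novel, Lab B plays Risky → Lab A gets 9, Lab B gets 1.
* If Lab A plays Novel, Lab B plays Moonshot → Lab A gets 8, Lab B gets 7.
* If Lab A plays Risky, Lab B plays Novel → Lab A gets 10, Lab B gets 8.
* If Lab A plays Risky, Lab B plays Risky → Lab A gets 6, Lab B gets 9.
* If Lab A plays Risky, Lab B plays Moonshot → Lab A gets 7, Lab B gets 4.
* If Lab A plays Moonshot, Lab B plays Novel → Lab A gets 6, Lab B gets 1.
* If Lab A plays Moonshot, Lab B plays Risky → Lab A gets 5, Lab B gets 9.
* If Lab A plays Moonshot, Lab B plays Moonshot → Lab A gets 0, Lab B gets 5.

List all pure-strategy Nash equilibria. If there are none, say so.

Pure NE: (Incremental, Risky)

Lab A against Novel: payoffs 12, 7, 10, 6 → best response Incremental.
Lab A against Risky: payoffs 11, 9, 6, 5 → best response Incremental.
Lab A against Moonshot: payoffs 11, 8, 7, 0 → best response Incremental.
Lab B against Incremental: payoffs 1, 12, 2 → best response Risky.
Lab B against Novel: payoffs 2, 1, 7 → best response Moonshot.
Lab B against Risky: payoffs 8, 9, 4 → best response Risky.
Lab B against Moonshot: payoffs 1, 9, 5 → best response Risky.
Mutual best responses: (Incremental, Risky).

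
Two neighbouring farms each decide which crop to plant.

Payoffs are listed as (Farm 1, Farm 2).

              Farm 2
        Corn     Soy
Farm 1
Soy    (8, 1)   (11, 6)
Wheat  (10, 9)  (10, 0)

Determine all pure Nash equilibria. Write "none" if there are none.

The pure Nash equilibria are (Soy, Soy) and (Wheat, Corn).

Farm 1 against Corn: payoffs 8, 10 → best response Wheat.
Farm 1 against Soy: payoffs 11, 10 → best response Soy.
Farm 2 against Soy: payoffs 1, 6 → best response Soy.
Farm 2 against Wheat: payoffs 9, 0 → best response Corn.
Mutual best responses: (Soy, Soy); (Wheat, Corn).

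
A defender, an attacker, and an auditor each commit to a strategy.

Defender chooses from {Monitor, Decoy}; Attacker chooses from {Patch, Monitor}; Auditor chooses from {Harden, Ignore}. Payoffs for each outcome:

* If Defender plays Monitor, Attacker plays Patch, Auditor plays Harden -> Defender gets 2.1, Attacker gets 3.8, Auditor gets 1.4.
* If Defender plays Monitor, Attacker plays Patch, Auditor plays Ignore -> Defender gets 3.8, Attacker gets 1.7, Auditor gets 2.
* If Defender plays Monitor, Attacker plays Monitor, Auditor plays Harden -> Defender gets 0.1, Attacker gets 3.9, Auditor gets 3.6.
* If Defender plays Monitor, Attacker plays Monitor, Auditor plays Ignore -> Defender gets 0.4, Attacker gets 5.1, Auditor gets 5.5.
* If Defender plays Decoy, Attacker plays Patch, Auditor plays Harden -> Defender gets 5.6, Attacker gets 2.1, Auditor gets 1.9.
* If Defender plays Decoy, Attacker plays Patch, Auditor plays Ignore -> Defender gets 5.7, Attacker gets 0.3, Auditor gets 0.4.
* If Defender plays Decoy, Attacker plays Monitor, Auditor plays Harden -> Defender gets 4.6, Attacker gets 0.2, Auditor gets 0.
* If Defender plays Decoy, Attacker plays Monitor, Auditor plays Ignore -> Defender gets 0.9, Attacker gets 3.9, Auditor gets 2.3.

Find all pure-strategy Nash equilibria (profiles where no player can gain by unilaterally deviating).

Pure-strategy Nash equilibria: (Decoy, Patch, Harden); (Decoy, Monitor, Ignore)

Defender against (Patch, Harden): payoffs 2.1, 5.6 → best response Decoy.
Defender against (Patch, Ignore): payoffs 3.8, 5.7 → best response Decoy.
Defender against (Monitor, Harden): payoffs 0.1, 4.6 → best response Decoy.
Defender against (Monitor, Ignore): payoffs 0.4, 0.9 → best response Decoy.
Attacker against (Monitor, Harden): payoffs 3.8, 3.9 → best response Monitor.
Attacker against (Monitor, Ignore): payoffs 1.7, 5.1 → best response Monitor.
Attacker against (Decoy, Harden): payoffs 2.1, 0.2 → best response Patch.
Attacker against (Decoy, Ignore): payoffs 0.3, 3.9 → best response Monitor.
Auditor against (Monitor, Patch): payoffs 1.4, 2 → best response Ignore.
Auditor against (Monitor, Monitor): payoffs 3.6, 5.5 → best response Ignore.
Auditor against (Decoy, Patch): payoffs 1.9, 0.4 → best response Harden.
Auditor against (Decoy, Monitor): payoffs 0, 2.3 → best response Ignore.
Mutual best responses: (Decoy, Patch, Harden); (Decoy, Monitor, Ignore).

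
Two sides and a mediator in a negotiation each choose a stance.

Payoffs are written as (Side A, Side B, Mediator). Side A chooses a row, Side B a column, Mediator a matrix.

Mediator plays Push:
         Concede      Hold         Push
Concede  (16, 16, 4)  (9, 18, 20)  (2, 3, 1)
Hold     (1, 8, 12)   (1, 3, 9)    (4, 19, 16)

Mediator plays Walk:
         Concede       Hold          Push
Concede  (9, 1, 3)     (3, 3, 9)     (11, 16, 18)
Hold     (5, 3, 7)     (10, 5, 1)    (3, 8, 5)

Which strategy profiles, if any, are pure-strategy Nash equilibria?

Check each profile: it is a Nash equilibrium iff no player can strictly gain by switching unilaterally.
(Concede, Concede, Push): Side B can switch to Hold (16 → 18). Not NE.
(Concede, Concede, Walk): Side B can switch to Hold (1 → 3). Not NE.
(Concede, Hold, Push): Side A gets 9, best alternative 1; Side B gets 18, best alternative 16; Mediator gets 20, best alternative 9. No profitable deviation — NE.
(Concede, Hold, Walk): Side A can switch to Hold (3 → 10). Not NE.
(Concede, Push, Push): Side A can switch to Hold (2 → 4). Not NE.
(Concede, Push, Walk): Side A gets 11, best alternative 3; Side B gets 16, best alternative 3; Mediator gets 18, best alternative 1. No profitable deviation — NE.
(Hold, Concede, Push): Side A can switch to Concede (1 → 16). Not NE.
(Hold, Concede, Walk): Side A can switch to Concede (5 → 9). Not NE.
(Hold, Hold, Push): Side A can switch to Concede (1 → 9). Not NE.
(Hold, Hold, Walk): Side B can switch to Push (5 → 8). Not NE.
(Hold, Push, Push): Side A gets 4, best alternative 2; Side B gets 19, best alternative 8; Mediator gets 16, best alternative 5. No profitable deviation — NE.
(Hold, Push, Walk): Side A can switch to Concede (3 → 11). Not NE.

(Concede, Hold, Push), (Concede, Push, Walk), (Hold, Push, Push)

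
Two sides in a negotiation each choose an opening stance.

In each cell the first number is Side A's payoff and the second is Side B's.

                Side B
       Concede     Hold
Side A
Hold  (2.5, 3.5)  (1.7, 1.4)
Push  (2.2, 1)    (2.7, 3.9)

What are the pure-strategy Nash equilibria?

The pure Nash equilibria are (Hold, Concede) and (Push, Hold).

Mark each player's best response to every combination of opponents' strategies; a profile where every player is best-responding is a pure Nash equilibrium.
Side A against Concede: payoffs 2.5, 2.2 → best response Hold.
Side A against Hold: payoffs 1.7, 2.7 → best response Push.
Side B against Hold: payoffs 3.5, 1.4 → best response Concede.
Side B against Push: payoffs 1, 3.9 → best response Hold.
Mutual best responses: (Hold, Concede); (Push, Hold).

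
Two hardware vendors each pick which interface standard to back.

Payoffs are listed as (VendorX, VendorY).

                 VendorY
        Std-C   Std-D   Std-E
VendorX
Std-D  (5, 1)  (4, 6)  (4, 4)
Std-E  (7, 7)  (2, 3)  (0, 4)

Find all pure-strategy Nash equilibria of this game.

(Std-D, Std-D), (Std-E, Std-C)

VendorX against Std-C: payoffs 5, 7 → best response Std-E.
VendorX against Std-D: payoffs 4, 2 → best response Std-D.
VendorX against Std-E: payoffs 4, 0 → best response Std-D.
VendorY against Std-D: payoffs 1, 6, 4 → best response Std-D.
VendorY against Std-E: payoffs 7, 3, 4 → best response Std-C.
Mutual best responses: (Std-D, Std-D); (Std-E, Std-C).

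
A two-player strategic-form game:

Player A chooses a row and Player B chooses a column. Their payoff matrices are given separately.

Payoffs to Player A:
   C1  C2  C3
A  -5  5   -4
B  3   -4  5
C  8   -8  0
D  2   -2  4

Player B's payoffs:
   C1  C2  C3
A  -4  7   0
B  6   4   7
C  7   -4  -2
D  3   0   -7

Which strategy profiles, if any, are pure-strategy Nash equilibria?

Pure-strategy Nash equilibria: (A, C2), (B, C3), (C, C1)

Mark each player's best response to every combination of opponents' strategies; a profile where every player is best-responding is a pure Nash equilibrium.
Player A against C1: payoffs -5, 3, 8, 2 → best response C.
Player A against C2: payoffs 5, -4, -8, -2 → best response A.
Player A against C3: payoffs -4, 5, 0, 4 → best response B.
Player B against A: payoffs -4, 7, 0 → best response C2.
Player B against B: payoffs 6, 4, 7 → best response C3.
Player B against C: payoffs 7, -4, -2 → best response C1.
Player B against D: payoffs 3, 0, -7 → best response C1.
Mutual best responses: (A, C2); (B, C3); (C, C1).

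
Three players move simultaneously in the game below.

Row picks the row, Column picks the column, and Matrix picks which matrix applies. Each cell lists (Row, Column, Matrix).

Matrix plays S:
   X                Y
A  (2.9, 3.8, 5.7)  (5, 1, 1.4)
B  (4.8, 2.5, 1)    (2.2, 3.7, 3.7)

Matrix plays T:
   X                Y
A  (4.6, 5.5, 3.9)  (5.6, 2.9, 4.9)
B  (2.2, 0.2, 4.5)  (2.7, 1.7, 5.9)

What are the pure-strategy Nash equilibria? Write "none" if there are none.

This game has no pure Nash equilibrium.

Row against (X, S): payoffs 2.9, 4.8 → best response B.
Row against (X, T): payoffs 4.6, 2.2 → best response A.
Row against (Y, S): payoffs 5, 2.2 → best response A.
Row against (Y, T): payoffs 5.6, 2.7 → best response A.
Column against (A, S): payoffs 3.8, 1 → best response X.
Column against (A, T): payoffs 5.5, 2.9 → best response X.
Column against (B, S): payoffs 2.5, 3.7 → best response Y.
Column against (B, T): payoffs 0.2, 1.7 → best response Y.
Matrix against (A, X): payoffs 5.7, 3.9 → best response S.
Matrix against (A, Y): payoffs 1.4, 4.9 → best response T.
Matrix against (B, X): payoffs 1, 4.5 → best response T.
Matrix against (B, Y): payoffs 3.7, 5.9 → best response T.
No profile is a mutual best response for all players.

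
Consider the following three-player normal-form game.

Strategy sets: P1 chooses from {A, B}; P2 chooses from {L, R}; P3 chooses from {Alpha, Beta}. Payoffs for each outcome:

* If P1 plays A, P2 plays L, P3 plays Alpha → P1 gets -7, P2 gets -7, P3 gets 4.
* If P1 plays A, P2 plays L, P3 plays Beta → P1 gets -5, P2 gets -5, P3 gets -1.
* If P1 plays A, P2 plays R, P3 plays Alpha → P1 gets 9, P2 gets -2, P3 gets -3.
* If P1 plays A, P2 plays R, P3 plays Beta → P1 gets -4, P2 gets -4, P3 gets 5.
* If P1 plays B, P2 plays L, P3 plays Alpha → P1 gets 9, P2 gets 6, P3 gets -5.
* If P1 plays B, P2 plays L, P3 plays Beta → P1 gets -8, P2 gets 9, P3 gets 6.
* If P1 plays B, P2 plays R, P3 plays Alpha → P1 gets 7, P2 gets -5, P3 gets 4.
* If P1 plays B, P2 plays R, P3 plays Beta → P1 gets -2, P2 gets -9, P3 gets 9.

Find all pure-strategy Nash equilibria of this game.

none

P1 against (L, Alpha): payoffs -7, 9 → best response B.
P1 against (L, Beta): payoffs -5, -8 → best response A.
P1 against (R, Alpha): payoffs 9, 7 → best response A.
P1 against (R, Beta): payoffs -4, -2 → best response B.
P2 against (A, Alpha): payoffs -7, -2 → best response R.
P2 against (A, Beta): payoffs -5, -4 → best response R.
P2 against (B, Alpha): payoffs 6, -5 → best response L.
P2 against (B, Beta): payoffs 9, -9 → best response L.
P3 against (A, L): payoffs 4, -1 → best response Alpha.
P3 against (A, R): payoffs -3, 5 → best response Beta.
P3 against (B, L): payoffs -5, 6 → best response Beta.
P3 against (B, R): payoffs 4, 9 → best response Beta.
No profile is a mutual best response for all players.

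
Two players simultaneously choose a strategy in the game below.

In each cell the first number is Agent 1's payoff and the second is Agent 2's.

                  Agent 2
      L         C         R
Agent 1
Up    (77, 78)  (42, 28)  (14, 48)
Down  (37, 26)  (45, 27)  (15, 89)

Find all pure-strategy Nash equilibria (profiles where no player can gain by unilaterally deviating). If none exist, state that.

Pure-strategy Nash equilibria: (Up, L), (Down, R)

Agent 1 against L: payoffs 77, 37 → best response Up.
Agent 1 against C: payoffs 42, 45 → best response Down.
Agent 1 against R: payoffs 14, 15 → best response Down.
Agent 2 against Up: payoffs 78, 28, 48 → best response L.
Agent 2 against Down: payoffs 26, 27, 89 → best response R.
Mutual best responses: (Up, L); (Down, R).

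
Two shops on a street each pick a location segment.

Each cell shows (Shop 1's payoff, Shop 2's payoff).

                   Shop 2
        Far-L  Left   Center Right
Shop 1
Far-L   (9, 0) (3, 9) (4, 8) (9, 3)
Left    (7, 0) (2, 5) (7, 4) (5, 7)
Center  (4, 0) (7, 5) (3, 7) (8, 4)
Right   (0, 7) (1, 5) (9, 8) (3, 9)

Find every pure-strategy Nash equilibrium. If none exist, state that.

Shop 1 against Far-L: payoffs 9, 7, 4, 0 → best response Far-L.
Shop 1 against Left: payoffs 3, 2, 7, 1 → best response Center.
Shop 1 against Center: payoffs 4, 7, 3, 9 → best response Right.
Shop 1 against Right: payoffs 9, 5, 8, 3 → best response Far-L.
Shop 2 against Far-L: payoffs 0, 9, 8, 3 → best response Left.
Shop 2 against Left: payoffs 0, 5, 4, 7 → best response Right.
Shop 2 against Center: payoffs 0, 5, 7, 4 → best response Center.
Shop 2 against Right: payoffs 7, 5, 8, 9 → best response Right.
No profile is a mutual best response for all players.

No pure-strategy Nash equilibrium.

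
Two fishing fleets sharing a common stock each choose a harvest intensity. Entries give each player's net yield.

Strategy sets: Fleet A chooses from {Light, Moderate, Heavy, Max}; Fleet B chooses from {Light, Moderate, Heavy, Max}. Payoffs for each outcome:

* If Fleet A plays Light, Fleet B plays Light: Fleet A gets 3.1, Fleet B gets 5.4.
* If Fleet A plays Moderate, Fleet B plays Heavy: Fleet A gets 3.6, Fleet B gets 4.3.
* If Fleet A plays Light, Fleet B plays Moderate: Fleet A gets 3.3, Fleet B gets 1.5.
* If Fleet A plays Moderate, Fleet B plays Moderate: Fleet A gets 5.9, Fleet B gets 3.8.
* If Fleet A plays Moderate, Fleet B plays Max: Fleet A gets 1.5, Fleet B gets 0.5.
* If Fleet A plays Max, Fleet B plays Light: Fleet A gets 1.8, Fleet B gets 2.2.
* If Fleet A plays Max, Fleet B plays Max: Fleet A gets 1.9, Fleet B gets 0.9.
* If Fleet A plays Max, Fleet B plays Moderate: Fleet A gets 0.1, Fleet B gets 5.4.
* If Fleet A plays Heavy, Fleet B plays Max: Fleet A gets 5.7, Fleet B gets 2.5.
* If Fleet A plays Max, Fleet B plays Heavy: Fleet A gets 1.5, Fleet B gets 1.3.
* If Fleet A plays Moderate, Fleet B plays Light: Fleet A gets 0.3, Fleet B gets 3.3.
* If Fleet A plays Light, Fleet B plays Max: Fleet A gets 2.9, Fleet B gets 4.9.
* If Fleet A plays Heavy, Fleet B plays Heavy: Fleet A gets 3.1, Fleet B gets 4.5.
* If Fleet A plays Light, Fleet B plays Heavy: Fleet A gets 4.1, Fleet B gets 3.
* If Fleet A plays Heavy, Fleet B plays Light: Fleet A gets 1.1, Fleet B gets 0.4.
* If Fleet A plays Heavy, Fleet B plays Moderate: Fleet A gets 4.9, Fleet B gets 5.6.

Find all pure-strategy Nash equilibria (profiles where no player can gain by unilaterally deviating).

(Light, Light)

Fleet A against Light: payoffs 3.1, 0.3, 1.1, 1.8 → best response Light.
Fleet A against Moderate: payoffs 3.3, 5.9, 4.9, 0.1 → best response Moderate.
Fleet A against Heavy: payoffs 4.1, 3.6, 3.1, 1.5 → best response Light.
Fleet A against Max: payoffs 2.9, 1.5, 5.7, 1.9 → best response Heavy.
Fleet B against Light: payoffs 5.4, 1.5, 3, 4.9 → best response Light.
Fleet B against Moderate: payoffs 3.3, 3.8, 4.3, 0.5 → best response Heavy.
Fleet B against Heavy: payoffs 0.4, 5.6, 4.5, 2.5 → best response Moderate.
Fleet B against Max: payoffs 2.2, 5.4, 1.3, 0.9 → best response Moderate.
Mutual best responses: (Light, Light).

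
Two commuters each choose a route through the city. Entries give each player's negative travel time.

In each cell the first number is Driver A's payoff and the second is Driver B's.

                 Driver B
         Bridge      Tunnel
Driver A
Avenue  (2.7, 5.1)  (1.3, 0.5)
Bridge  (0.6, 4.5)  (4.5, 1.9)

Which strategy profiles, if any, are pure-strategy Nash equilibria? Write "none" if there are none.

Driver A against Bridge: payoffs 2.7, 0.6 → best response Avenue.
Driver A against Tunnel: payoffs 1.3, 4.5 → best response Bridge.
Driver B against Avenue: payoffs 5.1, 0.5 → best response Bridge.
Driver B against Bridge: payoffs 4.5, 1.9 → best response Bridge.
Mutual best responses: (Avenue, Bridge).

(Avenue, Bridge)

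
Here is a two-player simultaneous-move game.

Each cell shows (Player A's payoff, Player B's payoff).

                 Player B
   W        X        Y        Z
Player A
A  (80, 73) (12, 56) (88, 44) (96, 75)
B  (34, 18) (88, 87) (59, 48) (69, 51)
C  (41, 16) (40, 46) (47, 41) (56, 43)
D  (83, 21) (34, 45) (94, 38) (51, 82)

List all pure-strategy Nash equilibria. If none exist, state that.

Pure-strategy Nash equilibria: (A, Z) and (B, X)

Player A against W: payoffs 80, 34, 41, 83 → best response D.
Player A against X: payoffs 12, 88, 40, 34 → best response B.
Player A against Y: payoffs 88, 59, 47, 94 → best response D.
Player A against Z: payoffs 96, 69, 56, 51 → best response A.
Player B against A: payoffs 73, 56, 44, 75 → best response Z.
Player B against B: payoffs 18, 87, 48, 51 → best response X.
Player B against C: payoffs 16, 46, 41, 43 → best response X.
Player B against D: payoffs 21, 45, 38, 82 → best response Z.
Mutual best responses: (A, Z); (B, X).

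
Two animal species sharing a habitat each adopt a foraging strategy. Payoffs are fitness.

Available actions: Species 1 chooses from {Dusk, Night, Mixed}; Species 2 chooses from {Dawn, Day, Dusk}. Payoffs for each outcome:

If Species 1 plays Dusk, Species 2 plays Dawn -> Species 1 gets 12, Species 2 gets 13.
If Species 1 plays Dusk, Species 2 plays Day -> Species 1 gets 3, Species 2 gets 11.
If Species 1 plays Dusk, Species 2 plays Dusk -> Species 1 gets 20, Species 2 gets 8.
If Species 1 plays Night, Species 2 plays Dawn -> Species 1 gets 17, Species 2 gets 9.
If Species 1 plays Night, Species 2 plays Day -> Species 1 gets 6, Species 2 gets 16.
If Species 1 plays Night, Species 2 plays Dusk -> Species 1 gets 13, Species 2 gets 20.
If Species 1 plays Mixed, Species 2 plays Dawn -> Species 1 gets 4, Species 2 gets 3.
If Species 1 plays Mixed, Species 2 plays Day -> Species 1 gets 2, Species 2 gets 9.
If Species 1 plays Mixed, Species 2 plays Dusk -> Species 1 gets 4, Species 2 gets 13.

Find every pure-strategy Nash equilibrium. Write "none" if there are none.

none

Species 1 against Dawn: payoffs 12, 17, 4 → best response Night.
Species 1 against Day: payoffs 3, 6, 2 → best response Night.
Species 1 against Dusk: payoffs 20, 13, 4 → best response Dusk.
Species 2 against Dusk: payoffs 13, 11, 8 → best response Dawn.
Species 2 against Night: payoffs 9, 16, 20 → best response Dusk.
Species 2 against Mixed: payoffs 3, 9, 13 → best response Dusk.
No profile is a mutual best response for all players.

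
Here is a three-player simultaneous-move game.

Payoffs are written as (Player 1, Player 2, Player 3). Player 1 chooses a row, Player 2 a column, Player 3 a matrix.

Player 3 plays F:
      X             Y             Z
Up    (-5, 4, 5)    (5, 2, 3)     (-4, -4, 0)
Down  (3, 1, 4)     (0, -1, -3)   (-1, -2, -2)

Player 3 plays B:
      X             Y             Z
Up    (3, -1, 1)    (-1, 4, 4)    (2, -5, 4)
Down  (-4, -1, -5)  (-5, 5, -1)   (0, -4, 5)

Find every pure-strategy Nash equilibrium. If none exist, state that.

For each strategy profile, look for a profitable unilateral deviation.
(Up, X, F): Player 1 can switch to Down (-5 → 3). Not NE.
(Up, X, B): Player 2 can switch to Y (-1 → 4). Not NE.
(Up, Y, F): Player 2 can switch to X (2 → 4). Not NE.
(Up, Y, B): Player 1 gets -1, best alternative -5; Player 2 gets 4, best alternative -1; Player 3 gets 4, best alternative 3. No profitable deviation — NE.
(Up, Z, F): Player 1 can switch to Down (-4 → -1). Not NE.
(Up, Z, B): Player 2 can switch to X (-5 → -1). Not NE.
(Down, X, F): Player 1 gets 3, best alternative -5; Player 2 gets 1, best alternative -1; Player 3 gets 4, best alternative -5. No profitable deviation — NE.
(Down, X, B): Player 1 can switch to Up (-4 → 3). Not NE.
(Down, Y, F): Player 1 can switch to Up (0 → 5). Not NE.
(Down, Y, B): Player 1 can switch to Up (-5 → -1). Not NE.
(The remaining 2 profiles each have a profitable deviation by the same check.)

The pure Nash equilibria are (Up, Y, B); (Down, X, F).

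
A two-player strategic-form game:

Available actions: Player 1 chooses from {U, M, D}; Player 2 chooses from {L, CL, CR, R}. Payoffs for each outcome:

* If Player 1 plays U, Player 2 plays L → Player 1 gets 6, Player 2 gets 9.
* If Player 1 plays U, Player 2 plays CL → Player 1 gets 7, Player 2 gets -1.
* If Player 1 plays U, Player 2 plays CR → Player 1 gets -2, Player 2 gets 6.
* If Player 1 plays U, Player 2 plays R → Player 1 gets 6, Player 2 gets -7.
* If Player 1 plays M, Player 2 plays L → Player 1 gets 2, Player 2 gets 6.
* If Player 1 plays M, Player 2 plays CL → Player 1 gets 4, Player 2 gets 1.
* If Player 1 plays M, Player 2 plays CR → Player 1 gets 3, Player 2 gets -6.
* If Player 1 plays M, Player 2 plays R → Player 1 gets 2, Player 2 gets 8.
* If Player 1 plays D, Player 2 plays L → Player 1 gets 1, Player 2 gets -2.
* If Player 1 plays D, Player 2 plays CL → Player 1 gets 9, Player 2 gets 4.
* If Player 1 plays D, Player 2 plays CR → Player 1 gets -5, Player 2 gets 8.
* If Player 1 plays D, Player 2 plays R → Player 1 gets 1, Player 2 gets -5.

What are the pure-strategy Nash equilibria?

(U, L)

(U, L): Player 1 gets 6, best alternative 2; Player 2 gets 9, best alternative 6. No profitable deviation — NE.
(U, CL): Player 1 can switch to D (7 → 9). Not NE.
(U, CR): Player 1 can switch to M (-2 → 3). Not NE.
(U, R): Player 2 can switch to L (-7 → 9). Not NE.
(M, L): Player 1 can switch to U (2 → 6). Not NE.
(M, CL): Player 1 can switch to U (4 → 7). Not NE.
(M, CR): Player 2 can switch to L (-6 → 6). Not NE.
(M, R): Player 1 can switch to U (2 → 6). Not NE.
(D, L): Player 1 can switch to U (1 → 6). Not NE.
(The remaining 3 profiles each have a profitable deviation by the same check.)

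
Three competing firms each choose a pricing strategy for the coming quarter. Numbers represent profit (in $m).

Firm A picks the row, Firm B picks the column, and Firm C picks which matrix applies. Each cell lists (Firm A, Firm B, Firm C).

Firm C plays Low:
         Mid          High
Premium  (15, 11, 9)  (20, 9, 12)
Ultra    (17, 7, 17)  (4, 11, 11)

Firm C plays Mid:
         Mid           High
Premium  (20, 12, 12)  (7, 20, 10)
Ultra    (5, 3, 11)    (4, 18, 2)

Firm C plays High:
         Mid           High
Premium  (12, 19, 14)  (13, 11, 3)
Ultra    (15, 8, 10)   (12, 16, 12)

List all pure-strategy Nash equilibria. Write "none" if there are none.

No pure-strategy Nash equilibrium.

Firm A against (Mid, Low): payoffs 15, 17 → best response Ultra.
Firm A against (Mid, Mid): payoffs 20, 5 → best response Premium.
Firm A against (Mid, High): payoffs 12, 15 → best response Ultra.
Firm A against (High, Low): payoffs 20, 4 → best response Premium.
Firm A against (High, Mid): payoffs 7, 4 → best response Premium.
Firm A against (High, High): payoffs 13, 12 → best response Premium.
Firm B against (Premium, Low): payoffs 11, 9 → best response Mid.
Firm B against (Premium, Mid): payoffs 12, 20 → best response High.
Firm B against (Premium, High): payoffs 19, 11 → best response Mid.
Firm B against (Ultra, Low): payoffs 7, 11 → best response High.
Firm B against (Ultra, Mid): payoffs 3, 18 → best response High.
Firm B against (Ultra, High): payoffs 8, 16 → best response High.
Firm C against (Premium, Mid): payoffs 9, 12, 14 → best response High.
Firm C against (Premium, High): payoffs 12, 10, 3 → best response Low.
Firm C against (Ultra, Mid): payoffs 17, 11, 10 → best response Low.
Firm C against (Ultra, High): payoffs 11, 2, 12 → best response High.
No profile is a mutual best response for all players.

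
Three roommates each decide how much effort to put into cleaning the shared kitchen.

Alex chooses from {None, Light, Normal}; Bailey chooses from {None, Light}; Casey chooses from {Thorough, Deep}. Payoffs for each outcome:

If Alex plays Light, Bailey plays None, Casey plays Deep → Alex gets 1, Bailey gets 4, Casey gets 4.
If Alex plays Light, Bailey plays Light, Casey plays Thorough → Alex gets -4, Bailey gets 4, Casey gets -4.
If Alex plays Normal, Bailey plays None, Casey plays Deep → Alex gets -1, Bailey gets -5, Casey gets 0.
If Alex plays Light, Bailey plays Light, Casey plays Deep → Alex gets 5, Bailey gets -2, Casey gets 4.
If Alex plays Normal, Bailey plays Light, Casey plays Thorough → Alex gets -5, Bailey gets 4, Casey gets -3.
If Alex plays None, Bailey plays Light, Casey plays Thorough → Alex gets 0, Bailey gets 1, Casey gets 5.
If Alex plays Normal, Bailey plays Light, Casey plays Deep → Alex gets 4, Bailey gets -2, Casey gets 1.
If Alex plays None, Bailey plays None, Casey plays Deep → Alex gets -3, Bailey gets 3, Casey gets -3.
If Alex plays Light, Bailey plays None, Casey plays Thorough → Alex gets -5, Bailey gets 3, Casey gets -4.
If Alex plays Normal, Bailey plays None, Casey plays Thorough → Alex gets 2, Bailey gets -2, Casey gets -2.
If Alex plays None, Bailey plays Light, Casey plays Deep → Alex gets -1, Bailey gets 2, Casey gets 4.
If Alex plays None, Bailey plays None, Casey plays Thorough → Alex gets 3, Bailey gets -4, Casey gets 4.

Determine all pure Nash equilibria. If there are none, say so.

Alex against (None, Thorough): payoffs 3, -5, 2 → best response None.
Alex against (None, Deep): payoffs -3, 1, -1 → best response Light.
Alex against (Light, Thorough): payoffs 0, -4, -5 → best response None.
Alex against (Light, Deep): payoffs -1, 5, 4 → best response Light.
Bailey against (None, Thorough): payoffs -4, 1 → best response Light.
Bailey against (None, Deep): payoffs 3, 2 → best response None.
Bailey against (Light, Thorough): payoffs 3, 4 → best response Light.
Bailey against (Light, Deep): payoffs 4, -2 → best response None.
Bailey against (Normal, Thorough): payoffs -2, 4 → best response Light.
Bailey against (Normal, Deep): payoffs -5, -2 → best response Light.
Casey against (None, None): payoffs 4, -3 → best response Thorough.
Casey against (None, Light): payoffs 5, 4 → best response Thorough.
Casey against (Light, None): payoffs -4, 4 → best response Deep.
Casey against (Light, Light): payoffs -4, 4 → best response Deep.
Casey against (Normal, None): payoffs -2, 0 → best response Deep.
Casey against (Normal, Light): payoffs -3, 1 → best response Deep.
Mutual best responses: (None, Light, Thorough); (Light, None, Deep).

Pure-strategy Nash equilibria: (None, Light, Thorough) and (Light, None, Deep)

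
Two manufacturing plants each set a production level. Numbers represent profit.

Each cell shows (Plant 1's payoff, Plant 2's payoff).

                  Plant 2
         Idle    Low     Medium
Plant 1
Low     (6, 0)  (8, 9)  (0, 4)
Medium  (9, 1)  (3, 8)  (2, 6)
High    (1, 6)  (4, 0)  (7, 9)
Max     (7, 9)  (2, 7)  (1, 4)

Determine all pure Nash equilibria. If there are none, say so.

(Low, Idle): Plant 1 can switch to Medium (6 → 9). Not NE.
(Low, Low): Plant 1 gets 8, best alternative 4; Plant 2 gets 9, best alternative 4. No profitable deviation — NE.
(Low, Medium): Plant 1 can switch to Medium (0 → 2). Not NE.
(Medium, Idle): Plant 2 can switch to Low (1 → 8). Not NE.
(Medium, Low): Plant 1 can switch to Low (3 → 8). Not NE.
(Medium, Medium): Plant 1 can switch to High (2 → 7). Not NE.
(High, Idle): Plant 1 can switch to Low (1 → 6). Not NE.
(High, Low): Plant 1 can switch to Low (4 → 8). Not NE.
(High, Medium): Plant 1 gets 7, best alternative 2; Plant 2 gets 9, best alternative 6. No profitable deviation — NE.
(Max, Idle): Plant 1 can switch to Medium (7 → 9). Not NE.
(The remaining 2 profiles each have a profitable deviation by the same check.)

The pure Nash equilibria are (Low, Low), (High, Medium).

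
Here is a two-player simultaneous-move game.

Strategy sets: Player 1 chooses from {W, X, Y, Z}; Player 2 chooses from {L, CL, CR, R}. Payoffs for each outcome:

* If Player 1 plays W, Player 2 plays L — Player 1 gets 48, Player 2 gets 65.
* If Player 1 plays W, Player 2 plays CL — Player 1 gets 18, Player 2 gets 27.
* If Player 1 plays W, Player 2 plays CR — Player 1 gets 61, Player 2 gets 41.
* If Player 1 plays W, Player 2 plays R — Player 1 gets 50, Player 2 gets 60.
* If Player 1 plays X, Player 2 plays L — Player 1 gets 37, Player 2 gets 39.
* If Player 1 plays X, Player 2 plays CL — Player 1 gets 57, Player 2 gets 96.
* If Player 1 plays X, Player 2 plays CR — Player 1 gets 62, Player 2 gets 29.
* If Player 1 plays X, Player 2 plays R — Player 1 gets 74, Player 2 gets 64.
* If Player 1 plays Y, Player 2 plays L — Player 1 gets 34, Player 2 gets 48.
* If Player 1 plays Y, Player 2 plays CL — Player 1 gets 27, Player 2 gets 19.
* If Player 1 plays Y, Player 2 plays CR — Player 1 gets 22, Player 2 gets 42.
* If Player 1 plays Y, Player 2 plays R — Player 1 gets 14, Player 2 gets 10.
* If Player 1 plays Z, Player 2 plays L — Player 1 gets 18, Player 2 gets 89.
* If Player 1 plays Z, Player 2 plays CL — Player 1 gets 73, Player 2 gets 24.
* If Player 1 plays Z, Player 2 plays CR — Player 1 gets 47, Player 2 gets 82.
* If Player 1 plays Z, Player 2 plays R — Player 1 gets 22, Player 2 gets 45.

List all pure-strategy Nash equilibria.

Pure NE: (W, L)

Check each profile: it is a Nash equilibrium iff no player can strictly gain by switching unilaterally.
(W, L): Player 1 gets 48, best alternative 37; Player 2 gets 65, best alternative 60. No profitable deviation — NE.
(W, CL): Player 1 can switch to X (18 → 57). Not NE.
(W, CR): Player 1 can switch to X (61 → 62). Not NE.
(W, R): Player 1 can switch to X (50 → 74). Not NE.
(X, L): Player 1 can switch to W (37 → 48). Not NE.
(X, CL): Player 1 can switch to Z (57 → 73). Not NE.
(X, CR): Player 2 can switch to L (29 → 39). Not NE.
(X, R): Player 2 can switch to CL (64 → 96). Not NE.
(Y, L): Player 1 can switch to W (34 → 48). Not NE.
(Y, CL): Player 1 can switch to X (27 → 57). Not NE.
(Y, CR): Player 1 can switch to W (22 → 61). Not NE.
(The remaining 5 profiles each have a profitable deviation by the same check.)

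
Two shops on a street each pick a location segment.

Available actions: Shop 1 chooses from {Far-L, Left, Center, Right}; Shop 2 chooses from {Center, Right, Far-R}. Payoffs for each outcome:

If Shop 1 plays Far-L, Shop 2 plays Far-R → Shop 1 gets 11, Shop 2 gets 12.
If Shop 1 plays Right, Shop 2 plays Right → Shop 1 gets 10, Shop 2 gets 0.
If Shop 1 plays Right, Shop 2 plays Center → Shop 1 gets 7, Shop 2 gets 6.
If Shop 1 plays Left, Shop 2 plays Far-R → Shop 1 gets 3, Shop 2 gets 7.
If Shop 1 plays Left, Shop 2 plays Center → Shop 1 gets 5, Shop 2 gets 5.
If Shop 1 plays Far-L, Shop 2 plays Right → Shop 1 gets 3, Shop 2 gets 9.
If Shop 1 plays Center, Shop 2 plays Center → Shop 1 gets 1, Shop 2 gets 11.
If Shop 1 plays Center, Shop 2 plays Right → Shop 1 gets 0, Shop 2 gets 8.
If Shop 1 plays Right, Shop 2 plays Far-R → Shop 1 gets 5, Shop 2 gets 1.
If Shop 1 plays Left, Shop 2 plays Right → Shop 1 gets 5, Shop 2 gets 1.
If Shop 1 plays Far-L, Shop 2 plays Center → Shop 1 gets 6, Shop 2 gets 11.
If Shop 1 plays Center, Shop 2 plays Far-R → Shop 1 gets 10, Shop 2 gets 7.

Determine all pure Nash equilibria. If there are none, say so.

Shop 1 against Center: payoffs 6, 5, 1, 7 → best response Right.
Shop 1 against Right: payoffs 3, 5, 0, 10 → best response Right.
Shop 1 against Far-R: payoffs 11, 3, 10, 5 → best response Far-L.
Shop 2 against Far-L: payoffs 11, 9, 12 → best response Far-R.
Shop 2 against Left: payoffs 5, 1, 7 → best response Far-R.
Shop 2 against Center: payoffs 11, 8, 7 → best response Center.
Shop 2 against Right: payoffs 6, 0, 1 → best response Center.
Mutual best responses: (Far-L, Far-R); (Right, Center).

The pure Nash equilibria are (Far-L, Far-R); (Right, Center).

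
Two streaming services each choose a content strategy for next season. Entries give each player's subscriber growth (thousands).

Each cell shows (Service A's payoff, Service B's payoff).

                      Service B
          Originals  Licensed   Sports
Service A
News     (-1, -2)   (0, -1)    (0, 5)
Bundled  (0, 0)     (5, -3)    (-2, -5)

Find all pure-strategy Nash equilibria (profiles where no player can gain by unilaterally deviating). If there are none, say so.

Check each profile: it is a Nash equilibrium iff no player can strictly gain by switching unilaterally.
(News, Originals): Service A can switch to Bundled (-1 → 0). Not NE.
(News, Licensed): Service A can switch to Bundled (0 → 5). Not NE.
(News, Sports): Service A gets 0, best alternative -2; Service B gets 5, best alternative -1. No profitable deviation — NE.
(Bundled, Originals): Service A gets 0, best alternative -1; Service B gets 0, best alternative -3. No profitable deviation — NE.
(Bundled, Licensed): Service B can switch to Originals (-3 → 0). Not NE.
(Bundled, Sports): Service A can switch to News (-2 → 0). Not NE.

Pure-strategy Nash equilibria: (News, Sports) and (Bundled, Originals)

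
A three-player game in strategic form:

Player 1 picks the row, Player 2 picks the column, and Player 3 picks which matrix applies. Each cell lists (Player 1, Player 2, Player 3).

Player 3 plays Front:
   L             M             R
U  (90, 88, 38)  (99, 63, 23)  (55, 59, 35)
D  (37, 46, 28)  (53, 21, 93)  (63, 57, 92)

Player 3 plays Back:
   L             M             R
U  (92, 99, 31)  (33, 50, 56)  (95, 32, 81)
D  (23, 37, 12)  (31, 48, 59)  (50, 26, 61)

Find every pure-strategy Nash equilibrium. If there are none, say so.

(U, L, Front): Player 1 gets 90, best alternative 37; Player 2 gets 88, best alternative 63; Player 3 gets 38, best alternative 31. No profitable deviation — NE.
(U, L, Back): Player 3 can switch to Front (31 → 38). Not NE.
(U, M, Front): Player 2 can switch to L (63 → 88). Not NE.
(U, M, Back): Player 2 can switch to L (50 → 99). Not NE.
(U, R, Front): Player 1 can switch to D (55 → 63). Not NE.
(U, R, Back): Player 2 can switch to L (32 → 99). Not NE.
(D, L, Front): Player 1 can switch to U (37 → 90). Not NE.
(D, L, Back): Player 1 can switch to U (23 → 92). Not NE.
(D, M, Front): Player 1 can switch to U (53 → 99). Not NE.
(D, M, Back): Player 1 can switch to U (31 → 33). Not NE.
(D, R, Front): Player 1 gets 63, best alternative 55; Player 2 gets 57, best alternative 46; Player 3 gets 92, best alternative 61. No profitable deviation — NE.
(D, R, Back): Player 1 can switch to U (50 → 95). Not NE.

The pure Nash equilibria are (U, L, Front) and (D, R, Front).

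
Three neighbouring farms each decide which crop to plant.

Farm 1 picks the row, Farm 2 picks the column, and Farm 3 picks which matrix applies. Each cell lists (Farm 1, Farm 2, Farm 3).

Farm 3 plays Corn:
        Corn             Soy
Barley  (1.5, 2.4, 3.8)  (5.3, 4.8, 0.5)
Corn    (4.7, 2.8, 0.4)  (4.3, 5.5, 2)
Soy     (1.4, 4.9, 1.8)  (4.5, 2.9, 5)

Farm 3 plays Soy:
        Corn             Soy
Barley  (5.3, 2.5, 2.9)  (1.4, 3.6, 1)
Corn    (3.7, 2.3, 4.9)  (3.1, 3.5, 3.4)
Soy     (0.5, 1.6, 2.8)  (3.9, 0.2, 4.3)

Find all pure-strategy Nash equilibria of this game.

none

Check each profile: it is a Nash equilibrium iff no player can strictly gain by switching unilaterally.
(Barley, Corn, Corn): Farm 1 can switch to Corn (1.5 → 4.7). Not NE.
(Barley, Corn, Soy): Farm 2 can switch to Soy (2.5 → 3.6). Not NE.
(Barley, Soy, Corn): Farm 3 can switch to Soy (0.5 → 1). Not NE.
(Barley, Soy, Soy): Farm 1 can switch to Corn (1.4 → 3.1). Not NE.
(Corn, Corn, Corn): Farm 2 can switch to Soy (2.8 → 5.5). Not NE.
(Corn, Corn, Soy): Farm 1 can switch to Barley (3.7 → 5.3). Not NE.
(Corn, Soy, Corn): Farm 1 can switch to Barley (4.3 → 5.3). Not NE.
(Corn, Soy, Soy): Farm 1 can switch to Soy (3.1 → 3.9). Not NE.
(Soy, Corn, Corn): Farm 1 can switch to Barley (1.4 → 1.5). Not NE.
(Soy, Corn, Soy): Farm 1 can switch to Barley (0.5 → 5.3). Not NE.
(Soy, Soy, Corn): Farm 1 can switch to Barley (4.5 → 5.3). Not NE.
(Soy, Soy, Soy): Farm 2 can switch to Corn (0.2 → 1.6). Not NE.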